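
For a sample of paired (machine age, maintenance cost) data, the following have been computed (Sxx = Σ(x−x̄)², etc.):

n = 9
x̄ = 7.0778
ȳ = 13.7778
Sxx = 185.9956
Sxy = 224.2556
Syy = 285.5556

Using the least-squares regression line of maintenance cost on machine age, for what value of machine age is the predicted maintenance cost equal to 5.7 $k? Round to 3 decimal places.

0.378

b = Sxy/Sxx = 224.2556/185.9956 = 1.205704
a = ȳ − b·x̄ = 13.7778 − 1.205704·7.0778 = 5.244070
Set a + b·x = 5.7: x = (5.7 − 5.244070) / 1.205704 = 0.378145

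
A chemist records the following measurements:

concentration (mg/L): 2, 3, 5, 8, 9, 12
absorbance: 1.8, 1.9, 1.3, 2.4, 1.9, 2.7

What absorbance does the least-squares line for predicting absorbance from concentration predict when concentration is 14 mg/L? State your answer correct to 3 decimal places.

n = 6, Σx = 39, Σy = 12, Σxy = 84.5, Σx² = 327
Sxx = Σx² − (Σx)²/n = 327 − 253.5 = 73.5
Sxy = Σxy − (Σx)(Σy)/n = 84.5 − 78 = 6.5
b = Sxy/Sxx = 6.5/73.5 = 0.088435
a = ȳ − b·x̄ = 2 − 0.088435·6.5 = 1.425170
ŷ(14) = a + b·14 = 1.425170 + 0.088435·14 = 2.663265

2.663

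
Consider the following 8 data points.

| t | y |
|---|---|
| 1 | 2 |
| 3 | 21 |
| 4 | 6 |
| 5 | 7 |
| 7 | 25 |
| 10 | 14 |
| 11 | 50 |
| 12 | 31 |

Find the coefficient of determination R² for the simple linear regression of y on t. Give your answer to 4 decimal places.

n = 8, Σx = 53, Σy = 156, Σxy = 1361, Σx² = 465, Σy² = 4812
Sxx = Σx² − (Σx)²/n = 465 − 351.125 = 113.875
Sxy = Σxy − (Σx)(Σy)/n = 1361 − 1033.5 = 327.5
Syy = Σy² − (Σy)²/n = 4812 − 3042 = 1770
R² = Sxy²/(Sxx·Syy) = (327.5)²/(113.875·1770) = 0.532134

0.5321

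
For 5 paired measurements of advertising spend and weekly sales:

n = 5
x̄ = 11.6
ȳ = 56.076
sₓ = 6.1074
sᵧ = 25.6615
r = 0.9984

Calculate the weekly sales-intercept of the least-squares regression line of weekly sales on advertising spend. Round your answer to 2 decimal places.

b = r · sᵧ/sₓ = 0.9984 · 25.6615/6.1074 = 4.194983
a = ȳ − b·x̄ = 56.076 − 4.194983·11.6 = 7.414193

7.41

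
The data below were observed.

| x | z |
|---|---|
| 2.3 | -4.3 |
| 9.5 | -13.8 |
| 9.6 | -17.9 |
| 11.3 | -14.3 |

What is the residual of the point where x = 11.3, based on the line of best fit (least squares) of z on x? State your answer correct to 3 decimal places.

2.385

n = 4, Σx = 32.7, Σy = -50.3, Σxy = -474.42, Σx² = 315.39
Sxx = Σx² − (Σx)²/n = 315.39 − 267.3225 = 48.0675
Sxy = Σxy − (Σx)(Σy)/n = -474.42 − (-411.2025) = -63.2175
b = Sxy/Sxx = -63.2175/48.0675 = -1.315182
a = ȳ − b·x̄ = -12.575 − (-1.315182)·8.175 = -1.823389
ŷ(11.3) = -1.823389 + (-1.315182)·11.3 = -16.684943
residual = y − ŷ = -14.3 − (-16.684943) = 2.384943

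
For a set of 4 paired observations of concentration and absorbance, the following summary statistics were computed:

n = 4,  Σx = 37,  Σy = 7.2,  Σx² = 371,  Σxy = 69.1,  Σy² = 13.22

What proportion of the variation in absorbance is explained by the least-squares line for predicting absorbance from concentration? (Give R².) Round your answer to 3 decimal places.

0.836

Sxx = Σx² − (Σx)²/n = 371 − 342.25 = 28.75
Sxy = Σxy − (Σx)(Σy)/n = 69.1 − 66.6 = 2.5
Syy = Σy² − (Σy)²/n = 13.22 − 12.96 = 0.26
R² = Sxy²/(Sxx·Syy) = (2.5)²/(28.75·0.26) = 0.836120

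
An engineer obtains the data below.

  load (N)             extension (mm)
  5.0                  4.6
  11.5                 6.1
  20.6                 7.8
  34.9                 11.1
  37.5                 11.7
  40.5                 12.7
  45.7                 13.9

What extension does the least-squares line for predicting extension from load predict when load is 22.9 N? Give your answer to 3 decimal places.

8.555

n = 7, Σx = 195.7, Σy = 67.9, Σxy = 2229.55, Σx² = 6934.61
Sxx = Σx² − (Σx)²/n = 6934.61 − 5471.212857 = 1463.397143
Sxy = Σxy − (Σx)(Σy)/n = 2229.55 − 1898.29 = 331.26
b = Sxy/Sxx = 331.26/1463.397143 = 0.226364
a = ȳ − b·x̄ = 9.7 − 0.226364·27.957143 = 3.371518
ŷ(22.9) = a + b·22.9 = 3.371518 + 0.226364·22.9 = 8.555246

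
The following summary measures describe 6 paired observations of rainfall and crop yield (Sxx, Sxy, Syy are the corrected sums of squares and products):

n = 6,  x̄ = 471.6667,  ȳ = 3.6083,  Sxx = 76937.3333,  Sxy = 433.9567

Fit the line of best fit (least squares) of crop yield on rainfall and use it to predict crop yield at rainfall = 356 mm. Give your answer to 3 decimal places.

2.956

b = Sxy/Sxx = 433.9567/76937.3333 = 0.005640
a = ȳ − b·x̄ = 3.6083 − 0.005640·471.6667 = 0.947915
ŷ(356) = a + b·356 = 0.947915 + 0.005640·356 = 2.955894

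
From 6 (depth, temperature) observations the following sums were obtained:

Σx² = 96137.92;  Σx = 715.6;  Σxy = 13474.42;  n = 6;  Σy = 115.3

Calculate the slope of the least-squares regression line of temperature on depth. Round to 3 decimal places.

-0.026

Sxx = Σx² − (Σx)²/n = 96137.92 − 85347.226667 = 10790.693333
Sxy = Σxy − (Σx)(Σy)/n = 13474.42 − 13751.446667 = -277.026667
b = Sxy/Sxx = -277.026667/10790.693333 = -0.025673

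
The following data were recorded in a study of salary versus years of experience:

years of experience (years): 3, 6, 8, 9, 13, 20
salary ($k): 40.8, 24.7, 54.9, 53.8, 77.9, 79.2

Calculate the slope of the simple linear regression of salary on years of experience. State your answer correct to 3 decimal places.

2.980

n = 6, Σx = 59, Σy = 331.3, Σxy = 3790.7, Σx² = 759
Sxx = Σx² − (Σx)²/n = 759 − 580.166667 = 178.833333
Sxy = Σxy − (Σx)(Σy)/n = 3790.7 − 3257.783333 = 532.916667
b = Sxy/Sxx = 532.916667/178.833333 = 2.979963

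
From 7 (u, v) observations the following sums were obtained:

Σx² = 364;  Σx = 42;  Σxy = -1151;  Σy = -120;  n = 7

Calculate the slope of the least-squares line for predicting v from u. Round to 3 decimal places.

-3.848

Sxx = Σx² − (Σx)²/n = 364 − 252 = 112
Sxy = Σxy − (Σx)(Σy)/n = -1151 − (-720) = -431
b = Sxy/Sxx = -431/112 = -3.848214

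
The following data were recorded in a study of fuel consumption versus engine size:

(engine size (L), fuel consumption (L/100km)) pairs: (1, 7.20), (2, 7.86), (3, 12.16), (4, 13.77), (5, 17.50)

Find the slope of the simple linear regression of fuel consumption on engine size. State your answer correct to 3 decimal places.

n = 5, Σx = 15, Σy = 58.49, Σxy = 201.98, Σx² = 55
Sxx = Σx² − (Σx)²/n = 55 − 45 = 10
Sxy = Σxy − (Σx)(Σy)/n = 201.98 − 175.47 = 26.51
b = Sxy/Sxx = 26.51/10 = 2.651

2.651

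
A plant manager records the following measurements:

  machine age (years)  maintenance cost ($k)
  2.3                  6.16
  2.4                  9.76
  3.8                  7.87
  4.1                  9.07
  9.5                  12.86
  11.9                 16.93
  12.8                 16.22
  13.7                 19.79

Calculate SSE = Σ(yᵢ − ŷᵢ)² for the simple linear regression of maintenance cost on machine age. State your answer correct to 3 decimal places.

n = 8, Σx = 60.5, Σy = 98.66, Σxy = 907.061, Σx² = 625.69, Σy² = 1384.142
Sxx = Σx² − (Σx)²/n = 625.69 − 457.53125 = 168.15875
Sxy = Σxy − (Σx)(Σy)/n = 907.061 − 746.11625 = 160.94475
Syy = Σy² − (Σy)²/n = 1384.142 − 1216.72445 = 167.41755
b = Sxy/Sxx = 160.94475/168.15875 = 0.957100
SSE = Syy − b·Sxy = 167.41755 − 0.957100·160.94475 = 13.377320

13.377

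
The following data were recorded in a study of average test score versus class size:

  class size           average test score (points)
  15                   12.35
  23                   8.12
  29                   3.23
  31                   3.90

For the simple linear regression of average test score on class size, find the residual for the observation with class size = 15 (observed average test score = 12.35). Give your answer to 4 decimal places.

n = 4, Σx = 98, Σy = 27.6, Σxy = 586.58, Σx² = 2556
Sxx = Σx² − (Σx)²/n = 2556 − 2401 = 155
Sxy = Σxy − (Σx)(Σy)/n = 586.58 − 676.2 = -89.62
b = Sxy/Sxx = -89.62/155 = -0.578194
a = ȳ − b·x̄ = 6.9 − (-0.578194)·24.5 = 21.065742
ŷ(15) = 21.065742 + (-0.578194)·15 = 12.392839
residual = y − ŷ = 12.35 − 12.392839 = -0.042839

-0.0428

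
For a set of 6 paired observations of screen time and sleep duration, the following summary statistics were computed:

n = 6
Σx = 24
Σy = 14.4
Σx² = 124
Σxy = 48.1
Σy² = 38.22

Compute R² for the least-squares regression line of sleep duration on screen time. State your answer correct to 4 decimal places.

0.8807

Sxx = Σx² − (Σx)²/n = 124 − 96 = 28
Sxy = Σxy − (Σx)(Σy)/n = 48.1 − 57.6 = -9.5
Syy = Σy² − (Σy)²/n = 38.22 − 34.56 = 3.66
R² = Sxy²/(Sxx·Syy) = (-9.5)²/(28·3.66) = 0.880660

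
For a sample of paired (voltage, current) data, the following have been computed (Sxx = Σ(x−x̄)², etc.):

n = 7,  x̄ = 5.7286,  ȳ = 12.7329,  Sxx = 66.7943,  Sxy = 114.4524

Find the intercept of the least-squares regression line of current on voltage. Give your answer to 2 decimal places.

2.92

b = Sxy/Sxx = 114.4524/66.7943 = 1.713505
a = ȳ − b·x̄ = 12.7329 − 1.713505·5.7286 = 2.916912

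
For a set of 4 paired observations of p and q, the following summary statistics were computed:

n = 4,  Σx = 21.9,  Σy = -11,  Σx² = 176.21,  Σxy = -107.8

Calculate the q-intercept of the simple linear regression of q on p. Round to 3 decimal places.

1.876

Sxx = Σx² − (Σx)²/n = 176.21 − 119.9025 = 56.3075
Sxy = Σxy − (Σx)(Σy)/n = -107.8 − (-60.225) = -47.575
b = Sxy/Sxx = -47.575/56.3075 = -0.844914
a = ȳ − b·x̄ = -2.75 − (-0.844914)·5.475 = 1.875905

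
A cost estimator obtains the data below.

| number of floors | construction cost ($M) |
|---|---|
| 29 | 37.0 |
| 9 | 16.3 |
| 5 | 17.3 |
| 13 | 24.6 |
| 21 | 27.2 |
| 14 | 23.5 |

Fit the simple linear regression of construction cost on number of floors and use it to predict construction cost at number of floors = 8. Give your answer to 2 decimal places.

n = 6, Σx = 91, Σy = 145.9, Σxy = 2526.2, Σx² = 1753
Sxx = Σx² − (Σx)²/n = 1753 − 1380.166667 = 372.833333
Sxy = Σxy − (Σx)(Σy)/n = 2526.2 − 2212.816667 = 313.383333
b = Sxy/Sxx = 313.383333/372.833333 = 0.840545
a = ȳ − b·x̄ = 24.316667 − 0.840545·15.166667 = 11.568395
ŷ(8) = a + b·8 = 11.568395 + 0.840545·8 = 18.292758

18.29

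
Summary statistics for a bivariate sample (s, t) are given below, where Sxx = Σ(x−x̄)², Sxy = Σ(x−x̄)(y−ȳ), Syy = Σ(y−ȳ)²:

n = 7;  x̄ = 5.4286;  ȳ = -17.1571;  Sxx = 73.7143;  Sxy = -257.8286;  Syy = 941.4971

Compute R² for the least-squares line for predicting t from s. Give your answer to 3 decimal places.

R² = Sxy²/(Sxx·Syy) = (-257.8286)²/(73.7143·941.4971) = 0.957837

0.958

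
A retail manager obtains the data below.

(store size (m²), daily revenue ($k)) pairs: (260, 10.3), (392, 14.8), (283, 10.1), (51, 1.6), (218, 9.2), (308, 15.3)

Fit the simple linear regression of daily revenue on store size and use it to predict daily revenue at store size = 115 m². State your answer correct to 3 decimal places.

n = 6, Σx = 1512, Σy = 61.3, Σxy = 18137.5, Σx² = 446342
Sxx = Σx² − (Σx)²/n = 446342 − 381024 = 65318
Sxy = Σxy − (Σx)(Σy)/n = 18137.5 − 15447.6 = 2689.9
b = Sxy/Sxx = 2689.9/65318 = 0.041182
a = ȳ − b·x̄ = 10.216667 − 0.041182·252 = -0.161098
ŷ(115) = a + b·115 = -0.161098 + 0.041182·115 = 4.574787

4.575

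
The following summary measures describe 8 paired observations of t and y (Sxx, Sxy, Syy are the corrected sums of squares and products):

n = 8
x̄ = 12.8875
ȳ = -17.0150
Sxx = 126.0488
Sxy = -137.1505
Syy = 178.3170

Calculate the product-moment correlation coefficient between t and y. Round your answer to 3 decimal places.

r = Sxy/√(Sxx·Syy) = -137.1505/√(22476.643870) = -137.1505/149.922126 = -0.914812

-0.915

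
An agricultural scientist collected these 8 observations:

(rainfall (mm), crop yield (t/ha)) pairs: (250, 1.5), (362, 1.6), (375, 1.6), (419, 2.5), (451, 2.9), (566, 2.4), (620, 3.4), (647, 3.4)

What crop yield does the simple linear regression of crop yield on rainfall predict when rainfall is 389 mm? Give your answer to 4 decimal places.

n = 8, Σx = 3690, Σy = 19.3, Σxy = 9575.8, Σx² = 1836496
Sxx = Σx² − (Σx)²/n = 1836496 − 1702012.5 = 134483.5
Sxy = Σxy − (Σx)(Σy)/n = 9575.8 − 8902.125 = 673.675
b = Sxy/Sxx = 673.675/134483.5 = 0.005009
a = ȳ − b·x̄ = 2.4125 − 0.005009·461.25 = 0.101937
ŷ(389) = a + b·389 = 0.101937 + 0.005009·389 = 2.050574

2.0506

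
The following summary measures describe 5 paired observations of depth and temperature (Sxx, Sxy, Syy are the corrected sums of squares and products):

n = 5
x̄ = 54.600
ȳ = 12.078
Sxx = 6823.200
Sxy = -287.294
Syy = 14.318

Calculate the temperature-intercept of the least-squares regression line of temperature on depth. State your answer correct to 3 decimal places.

b = Sxy/Sxx = -287.294/6823.2 = -0.042105
a = ȳ − b·x̄ = 12.078 − (-0.042105)·54.6 = 14.376958

14.377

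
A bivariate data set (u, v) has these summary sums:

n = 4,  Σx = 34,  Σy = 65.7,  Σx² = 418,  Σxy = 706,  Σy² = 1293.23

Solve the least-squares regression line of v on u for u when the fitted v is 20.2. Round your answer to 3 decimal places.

11.800

Sxx = Σx² − (Σx)²/n = 418 − 289 = 129
Sxy = Σxy − (Σx)(Σy)/n = 706 − 558.45 = 147.55
b = Sxy/Sxx = 147.55/129 = 1.143798
a = ȳ − b·x̄ = 16.425 − 1.143798·8.5 = 6.702713
Set a + b·x = 20.2: x = (20.2 − 6.702713) / 1.143798 = 11.800407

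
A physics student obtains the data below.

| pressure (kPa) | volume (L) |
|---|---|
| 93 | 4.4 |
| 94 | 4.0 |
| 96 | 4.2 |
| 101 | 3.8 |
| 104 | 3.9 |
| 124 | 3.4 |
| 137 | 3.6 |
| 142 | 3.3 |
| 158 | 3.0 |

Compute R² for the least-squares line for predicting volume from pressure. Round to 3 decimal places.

n = 9, Σx = 1049, Σy = 33.6, Σxy = 3835.2, Σx² = 126991, Σy² = 127.06
Sxx = Σx² − (Σx)²/n = 126991 − 122266.777778 = 4724.222222
Sxy = Σxy − (Σx)(Σy)/n = 3835.2 − 3916.266667 = -81.066667
Syy = Σy² − (Σy)²/n = 127.06 − 125.44 = 1.62
R² = Sxy²/(Sxx·Syy) = (-81.066667)²/(4724.222222·1.62) = 0.858696

0.859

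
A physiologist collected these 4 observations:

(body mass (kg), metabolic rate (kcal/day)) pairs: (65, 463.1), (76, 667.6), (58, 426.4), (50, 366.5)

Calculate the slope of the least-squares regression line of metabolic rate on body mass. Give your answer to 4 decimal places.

11.3809

n = 4, Σx = 249, Σy = 1923.6, Σxy = 123895.3, Σx² = 15865
Sxx = Σx² − (Σx)²/n = 15865 − 15500.25 = 364.75
Sxy = Σxy − (Σx)(Σy)/n = 123895.3 − 119744.1 = 4151.2
b = Sxy/Sxx = 4151.2/364.75 = 11.380946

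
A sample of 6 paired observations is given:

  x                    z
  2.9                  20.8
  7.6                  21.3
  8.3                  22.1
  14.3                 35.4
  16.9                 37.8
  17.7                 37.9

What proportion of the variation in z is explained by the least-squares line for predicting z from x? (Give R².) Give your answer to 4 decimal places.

0.9146

n = 6, Σx = 67.7, Σy = 175.3, Σxy = 2221.5, Σx² = 938.45, Σy² = 5493.15
Sxx = Σx² − (Σx)²/n = 938.45 − 763.881667 = 174.568333
Sxy = Σxy − (Σx)(Σy)/n = 2221.5 − 1977.968333 = 243.531667
Syy = Σy² − (Σy)²/n = 5493.15 − 5121.681667 = 371.468333
R² = Sxy²/(Sxx·Syy) = (243.531667)²/(174.568333·371.468333) = 0.914584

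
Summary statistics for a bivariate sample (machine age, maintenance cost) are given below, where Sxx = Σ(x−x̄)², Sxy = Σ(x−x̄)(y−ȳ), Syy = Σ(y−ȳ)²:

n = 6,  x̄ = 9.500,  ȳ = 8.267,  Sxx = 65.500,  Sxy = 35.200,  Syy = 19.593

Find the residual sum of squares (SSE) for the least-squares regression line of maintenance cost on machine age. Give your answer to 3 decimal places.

0.676

b = Sxy/Sxx = 35.2/65.5 = 0.537405
SSE = Syy − b·Sxy = 19.593 − 0.537405·35.2 = 0.676359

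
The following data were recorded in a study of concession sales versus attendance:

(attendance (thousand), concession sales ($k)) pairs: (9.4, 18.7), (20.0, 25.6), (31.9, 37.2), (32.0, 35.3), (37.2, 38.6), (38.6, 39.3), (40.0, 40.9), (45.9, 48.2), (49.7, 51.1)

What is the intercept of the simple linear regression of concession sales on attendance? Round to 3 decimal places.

10.264

n = 9, Σx = 304.7, Σy = 334.9, Σxy = 12345.01, Σx² = 11580.67
Sxx = Σx² − (Σx)²/n = 11580.67 − 10315.787778 = 1264.882222
Sxy = Σxy − (Σx)(Σy)/n = 12345.01 − 11338.225556 = 1006.784444
b = Sxy/Sxx = 1006.784444/1264.882222 = 0.795951
a = ȳ − b·x̄ = 37.211111 − 0.795951·33.855556 = 10.263743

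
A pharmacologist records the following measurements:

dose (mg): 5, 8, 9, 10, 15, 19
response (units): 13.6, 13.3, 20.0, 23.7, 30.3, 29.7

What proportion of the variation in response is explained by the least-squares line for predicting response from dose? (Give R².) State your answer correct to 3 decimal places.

0.825

n = 6, Σx = 66, Σy = 130.6, Σxy = 1610.2, Σx² = 856, Σy² = 3123.72
Sxx = Σx² − (Σx)²/n = 856 − 726 = 130
Sxy = Σxy − (Σx)(Σy)/n = 1610.2 − 1436.6 = 173.6
Syy = Σy² − (Σy)²/n = 3123.72 − 2842.726667 = 280.993333
R² = Sxy²/(Sxx·Syy) = (173.6)²/(130·280.993333) = 0.825012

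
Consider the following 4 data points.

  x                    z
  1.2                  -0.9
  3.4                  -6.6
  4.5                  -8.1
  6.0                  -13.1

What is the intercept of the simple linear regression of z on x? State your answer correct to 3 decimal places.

2.142

n = 4, Σx = 15.1, Σy = -28.7, Σxy = -138.57, Σx² = 69.25
Sxx = Σx² − (Σx)²/n = 69.25 − 57.0025 = 12.2475
Sxy = Σxy − (Σx)(Σy)/n = -138.57 − (-108.3425) = -30.2275
b = Sxy/Sxx = -30.2275/12.2475 = -2.468055
a = ȳ − b·x̄ = -7.175 − (-2.468055)·3.775 = 2.141907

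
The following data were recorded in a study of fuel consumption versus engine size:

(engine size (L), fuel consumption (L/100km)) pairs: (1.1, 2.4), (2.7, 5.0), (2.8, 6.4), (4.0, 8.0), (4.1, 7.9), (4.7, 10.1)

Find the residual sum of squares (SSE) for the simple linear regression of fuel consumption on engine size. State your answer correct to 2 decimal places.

1.25

n = 6, Σx = 19.4, Σy = 39.8, Σxy = 145.92, Σx² = 71.24, Σy² = 300.14
Sxx = Σx² − (Σx)²/n = 71.24 − 62.726667 = 8.513333
Sxy = Σxy − (Σx)(Σy)/n = 145.92 − 128.686667 = 17.233333
Syy = Σy² − (Σy)²/n = 300.14 − 264.006667 = 36.133333
b = Sxy/Sxx = 17.233333/8.513333 = 2.024276
SSE = Syy − b·Sxy = 36.133333 − 2.024276·17.233333 = 1.248316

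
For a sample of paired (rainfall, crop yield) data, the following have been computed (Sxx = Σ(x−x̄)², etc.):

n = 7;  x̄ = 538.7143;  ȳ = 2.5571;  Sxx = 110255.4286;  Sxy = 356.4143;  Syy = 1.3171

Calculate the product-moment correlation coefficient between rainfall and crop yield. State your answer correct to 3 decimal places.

0.935

r = Sxy/√(Sxx·Syy) = 356.4143/√(145217.425009) = 356.4143/381.074041 = 0.935289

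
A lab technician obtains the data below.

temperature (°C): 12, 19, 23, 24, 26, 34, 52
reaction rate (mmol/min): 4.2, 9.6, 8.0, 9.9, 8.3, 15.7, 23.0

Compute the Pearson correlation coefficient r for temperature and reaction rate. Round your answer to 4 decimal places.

0.9697

n = 7, Σx = 190, Σy = 78.7, Σxy = 2600, Σx² = 6146, Σy² = 1116.19
Sxx = Σx² − (Σx)²/n = 6146 − 5157.142857 = 988.857143
Sxy = Σxy − (Σx)(Σy)/n = 2600 − 2136.142857 = 463.857143
Syy = Σy² − (Σy)²/n = 1116.19 − 884.812857 = 231.377143
r = Sxy/√(Sxx·Syy) = 463.857143/√(228798.940408) = 463.857143/478.329322 = 0.969744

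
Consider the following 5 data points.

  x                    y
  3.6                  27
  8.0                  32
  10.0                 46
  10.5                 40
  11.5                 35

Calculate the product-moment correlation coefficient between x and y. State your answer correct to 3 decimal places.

0.721

n = 5, Σx = 43.6, Σy = 180, Σxy = 1635.7, Σx² = 419.46, Σy² = 6694
Sxx = Σx² − (Σx)²/n = 419.46 − 380.192 = 39.268
Sxy = Σxy − (Σx)(Σy)/n = 1635.7 − 1569.6 = 66.1
Syy = Σy² − (Σy)²/n = 6694 − 6480 = 214
r = Sxy/√(Sxx·Syy) = 66.1/√(8403.352) = 66.1/91.669799 = 0.721066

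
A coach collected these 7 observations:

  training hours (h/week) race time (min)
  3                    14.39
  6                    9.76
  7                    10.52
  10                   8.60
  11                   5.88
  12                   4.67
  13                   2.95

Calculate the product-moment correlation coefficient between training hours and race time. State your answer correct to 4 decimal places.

n = 7, Σx = 62, Σy = 56.77, Σxy = 420.44, Σx² = 628, Σy² = 552.0459
Sxx = Σx² − (Σx)²/n = 628 − 549.142857 = 78.857143
Sxy = Σxy − (Σx)(Σy)/n = 420.44 − 502.82 = -82.38
Syy = Σy² − (Σy)²/n = 552.0459 − 460.4047 = 91.6412
r = Sxy/√(Sxx·Syy) = -82.38/√(7226.5632) = -82.38/85.009195 = -0.969072

-0.9691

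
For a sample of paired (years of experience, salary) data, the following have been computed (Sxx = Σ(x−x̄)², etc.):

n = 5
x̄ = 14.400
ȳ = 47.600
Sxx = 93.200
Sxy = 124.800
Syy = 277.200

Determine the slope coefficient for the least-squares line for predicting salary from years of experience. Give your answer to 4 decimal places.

1.3391

b = Sxy/Sxx = 124.8/93.2 = 1.339056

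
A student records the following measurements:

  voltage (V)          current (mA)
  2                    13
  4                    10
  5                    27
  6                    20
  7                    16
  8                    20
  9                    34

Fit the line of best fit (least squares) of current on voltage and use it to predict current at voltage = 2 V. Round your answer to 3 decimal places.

n = 7, Σx = 41, Σy = 140, Σxy = 899, Σx² = 275
Sxx = Σx² − (Σx)²/n = 275 − 240.142857 = 34.857143
Sxy = Σxy − (Σx)(Σy)/n = 899 − 820 = 79
b = Sxy/Sxx = 79/34.857143 = 2.266393
a = ȳ − b·x̄ = 20 − 2.266393·5.857143 = 6.725410
ŷ(2) = a + b·2 = 6.725410 + 2.266393·2 = 11.258197

11.258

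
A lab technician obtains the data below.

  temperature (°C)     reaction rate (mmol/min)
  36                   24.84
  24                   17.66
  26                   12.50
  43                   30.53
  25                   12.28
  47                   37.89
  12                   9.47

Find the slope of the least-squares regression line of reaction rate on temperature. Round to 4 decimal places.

0.8280

n = 7, Σx = 213, Σy = 145.17, Σxy = 5157.34, Σx² = 7375
Sxx = Σx² − (Σx)²/n = 7375 − 6481.285714 = 893.714286
Sxy = Σxy − (Σx)(Σy)/n = 5157.34 − 4417.315714 = 740.024286
b = Sxy/Sxx = 740.024286/893.714286 = 0.828032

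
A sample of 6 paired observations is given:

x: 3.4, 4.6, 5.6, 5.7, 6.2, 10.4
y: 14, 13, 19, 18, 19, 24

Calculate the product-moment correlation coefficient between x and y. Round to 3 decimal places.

0.922

n = 6, Σx = 35.9, Σy = 107, Σxy = 683.8, Σx² = 243.17, Σy² = 1987
Sxx = Σx² − (Σx)²/n = 243.17 − 214.801667 = 28.368333
Sxy = Σxy − (Σx)(Σy)/n = 683.8 − 640.216667 = 43.583333
Syy = Σy² − (Σy)²/n = 1987 − 1908.166667 = 78.833333
r = Sxy/√(Sxx·Syy) = 43.583333/√(2236.370278) = 43.583333/47.290277 = 0.921613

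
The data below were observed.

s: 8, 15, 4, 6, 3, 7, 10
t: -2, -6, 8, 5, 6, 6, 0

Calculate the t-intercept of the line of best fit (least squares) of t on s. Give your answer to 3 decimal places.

n = 7, Σx = 53, Σy = 17, Σxy = 16, Σx² = 499
Sxx = Σx² − (Σx)²/n = 499 − 401.285714 = 97.714286
Sxy = Σxy − (Σx)(Σy)/n = 16 − 128.714286 = -112.714286
b = Sxy/Sxx = -112.714286/97.714286 = -1.153509
a = ȳ − b·x̄ = 2.428571 − (-1.153509)·7.571429 = 11.162281

11.162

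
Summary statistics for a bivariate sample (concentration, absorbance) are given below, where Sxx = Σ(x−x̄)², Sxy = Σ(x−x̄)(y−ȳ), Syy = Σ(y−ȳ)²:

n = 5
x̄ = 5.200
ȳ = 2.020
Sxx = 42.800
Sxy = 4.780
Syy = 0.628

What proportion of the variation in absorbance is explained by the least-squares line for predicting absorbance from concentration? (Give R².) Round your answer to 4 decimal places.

0.8501

R² = Sxy²/(Sxx·Syy) = (4.78)²/(42.8·0.628) = 0.850065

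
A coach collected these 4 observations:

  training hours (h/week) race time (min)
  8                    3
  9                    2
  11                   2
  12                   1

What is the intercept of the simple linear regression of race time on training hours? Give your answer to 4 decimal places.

6.0000

n = 4, Σx = 40, Σy = 8, Σxy = 76, Σx² = 410
Sxx = Σx² − (Σx)²/n = 410 − 400 = 10
Sxy = Σxy − (Σx)(Σy)/n = 76 − 80 = -4
b = Sxy/Sxx = -4/10 = -0.4
a = ȳ − b·x̄ = 2 − (-0.4)·10 = 6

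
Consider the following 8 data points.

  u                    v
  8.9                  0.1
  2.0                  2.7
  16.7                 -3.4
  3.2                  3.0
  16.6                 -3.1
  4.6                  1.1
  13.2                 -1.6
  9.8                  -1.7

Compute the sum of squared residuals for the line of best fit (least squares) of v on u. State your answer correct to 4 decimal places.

n = 8, Σx = 75, Σy = -2.9, Σxy = -125.07, Σx² = 939.34, Σy² = 44.13
Sxx = Σx² − (Σx)²/n = 939.34 − 703.125 = 236.215
Sxy = Σxy − (Σx)(Σy)/n = -125.07 − (-27.1875) = -97.8825
Syy = Σy² − (Σy)²/n = 44.13 − 1.05125 = 43.07875
b = Sxy/Sxx = -97.8825/236.215 = -0.414379
SSE = Syy − b·Sxy = 43.07875 − (-0.414379)·(-97.8825) = 2.518312

2.5183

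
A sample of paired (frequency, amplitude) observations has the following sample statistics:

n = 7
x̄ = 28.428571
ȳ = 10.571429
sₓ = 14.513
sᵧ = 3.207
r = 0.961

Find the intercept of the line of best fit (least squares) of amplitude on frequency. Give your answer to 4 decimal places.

4.5344

b = r · sᵧ/sₓ = 0.961 · 3.207/14.513 = 0.212356
a = ȳ − b·x̄ = 10.571429 − 0.212356·28.428571 = 4.534443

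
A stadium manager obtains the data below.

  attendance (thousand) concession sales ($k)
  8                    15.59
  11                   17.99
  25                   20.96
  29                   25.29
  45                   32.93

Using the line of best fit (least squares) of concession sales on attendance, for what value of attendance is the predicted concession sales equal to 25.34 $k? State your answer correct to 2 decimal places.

29.80

n = 5, Σx = 118, Σy = 112.76, Σxy = 3061.87, Σx² = 3676
Sxx = Σx² − (Σx)²/n = 3676 − 2784.8 = 891.2
Sxy = Σxy − (Σx)(Σy)/n = 3061.87 − 2661.136 = 400.734
b = Sxy/Sxx = 400.734/891.2 = 0.449657
a = ȳ − b·x̄ = 22.552 − 0.449657·23.6 = 11.940103
Set a + b·x = 25.34: x = (25.34 − 11.940103) / 0.449657 = 29.800286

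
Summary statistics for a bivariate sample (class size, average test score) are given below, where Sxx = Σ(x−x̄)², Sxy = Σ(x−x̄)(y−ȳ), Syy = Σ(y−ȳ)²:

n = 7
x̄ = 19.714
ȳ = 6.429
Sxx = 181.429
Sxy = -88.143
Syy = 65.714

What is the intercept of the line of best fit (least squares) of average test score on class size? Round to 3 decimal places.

16.007

b = Sxy/Sxx = -88.143/181.429 = -0.485826
a = ȳ − b·x̄ = 6.429 − (-0.485826)·19.714 = 16.006582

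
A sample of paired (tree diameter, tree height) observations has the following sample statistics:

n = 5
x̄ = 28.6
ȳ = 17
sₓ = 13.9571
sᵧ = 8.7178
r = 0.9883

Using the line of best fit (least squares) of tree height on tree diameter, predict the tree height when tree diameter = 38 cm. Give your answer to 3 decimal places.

b = r · sᵧ/sₓ = 0.9883 · 8.7178/13.9571 = 0.617306
a = ȳ − b·x̄ = 17 − 0.617306·28.6 = -0.654952
ŷ(38) = a + b·38 = -0.654952 + 0.617306·38 = 22.802677

22.803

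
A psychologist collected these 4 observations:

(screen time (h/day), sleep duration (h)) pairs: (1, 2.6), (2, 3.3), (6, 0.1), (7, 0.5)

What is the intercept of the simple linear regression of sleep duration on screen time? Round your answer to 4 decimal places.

3.5788

n = 4, Σx = 16, Σy = 6.5, Σxy = 13.3, Σx² = 90
Sxx = Σx² − (Σx)²/n = 90 − 64 = 26
Sxy = Σxy − (Σx)(Σy)/n = 13.3 − 26 = -12.7
b = Sxy/Sxx = -12.7/26 = -0.488462
a = ȳ − b·x̄ = 1.625 − (-0.488462)·4 = 3.578846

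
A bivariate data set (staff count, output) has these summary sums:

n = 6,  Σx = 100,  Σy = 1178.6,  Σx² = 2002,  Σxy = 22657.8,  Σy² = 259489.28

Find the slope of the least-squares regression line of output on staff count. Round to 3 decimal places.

8.989

Sxx = Σx² − (Σx)²/n = 2002 − 1666.666667 = 335.333333
Sxy = Σxy − (Σx)(Σy)/n = 22657.8 − 19643.333333 = 3014.466667
b = Sxy/Sxx = 3014.466667/335.333333 = 8.989463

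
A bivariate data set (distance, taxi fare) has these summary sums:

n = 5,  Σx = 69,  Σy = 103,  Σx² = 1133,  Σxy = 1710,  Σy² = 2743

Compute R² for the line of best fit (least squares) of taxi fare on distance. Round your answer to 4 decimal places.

Sxx = Σx² − (Σx)²/n = 1133 − 952.2 = 180.8
Sxy = Σxy − (Σx)(Σy)/n = 1710 − 1421.4 = 288.6
Syy = Σy² − (Σy)²/n = 2743 − 2121.8 = 621.2
R² = Sxy²/(Sxx·Syy) = (288.6)²/(180.8·621.2) = 0.741588

0.7416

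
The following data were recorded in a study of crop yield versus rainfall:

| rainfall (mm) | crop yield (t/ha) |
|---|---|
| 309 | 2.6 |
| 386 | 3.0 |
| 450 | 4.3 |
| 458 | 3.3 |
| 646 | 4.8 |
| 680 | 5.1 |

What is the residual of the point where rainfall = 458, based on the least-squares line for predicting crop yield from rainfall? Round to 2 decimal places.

n = 6, Σx = 2929, Σy = 23.1, Σxy = 11976.6, Σx² = 1536457
Sxx = Σx² − (Σx)²/n = 1536457 − 1429840.166667 = 106616.833333
Sxy = Σxy − (Σx)(Σy)/n = 11976.6 − 11276.65 = 699.95
b = Sxy/Sxx = 699.95/106616.833333 = 0.006565
a = ȳ − b·x̄ = 3.85 − 0.006565·488.166667 = 0.645138
ŷ(458) = 0.645138 + 0.006565·458 = 3.651953
residual = y − ŷ = 3.3 − 3.651953 = -0.351953

-0.35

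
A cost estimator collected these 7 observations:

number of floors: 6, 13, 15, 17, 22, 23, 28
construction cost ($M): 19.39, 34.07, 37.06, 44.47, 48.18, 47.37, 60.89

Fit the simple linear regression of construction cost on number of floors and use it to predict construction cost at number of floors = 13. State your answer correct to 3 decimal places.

33.323

n = 7, Σx = 124, Σy = 291.43, Σxy = 5725.53, Σx² = 2516
Sxx = Σx² − (Σx)²/n = 2516 − 2196.571429 = 319.428571
Sxy = Σxy − (Σx)(Σy)/n = 5725.53 − 5162.474286 = 563.055714
b = Sxy/Sxx = 563.055714/319.428571 = 1.762697
a = ȳ − b·x̄ = 41.632857 − 1.762697·17.714286 = 10.407943
ŷ(13) = a + b·13 = 10.407943 + 1.762697·13 = 33.323001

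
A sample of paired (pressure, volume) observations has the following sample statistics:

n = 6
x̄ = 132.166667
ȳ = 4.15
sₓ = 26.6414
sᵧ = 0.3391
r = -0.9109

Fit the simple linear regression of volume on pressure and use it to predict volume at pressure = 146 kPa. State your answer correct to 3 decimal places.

b = r · sᵧ/sₓ = -0.9109 · 0.3391/26.6414 = -0.011594
a = ȳ − b·x̄ = 4.15 − (-0.011594)·132.166667 = 5.682369
ŷ(146) = a + b·146 = 5.682369 + (-0.011594)·146 = 3.989613

3.990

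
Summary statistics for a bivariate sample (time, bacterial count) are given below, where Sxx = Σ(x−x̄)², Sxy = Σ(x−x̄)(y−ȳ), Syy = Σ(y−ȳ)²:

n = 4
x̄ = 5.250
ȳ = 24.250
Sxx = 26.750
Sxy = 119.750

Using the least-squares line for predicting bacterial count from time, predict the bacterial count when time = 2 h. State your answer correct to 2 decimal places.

b = Sxy/Sxx = 119.75/26.75 = 4.476636
a = ȳ − b·x̄ = 24.25 − 4.476636·5.25 = 0.747664
ŷ(2) = a + b·2 = 0.747664 + 4.476636·2 = 9.700935

9.70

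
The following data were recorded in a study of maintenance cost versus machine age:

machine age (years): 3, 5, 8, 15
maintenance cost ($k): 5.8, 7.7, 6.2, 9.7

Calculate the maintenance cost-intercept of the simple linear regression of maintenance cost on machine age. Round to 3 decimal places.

n = 4, Σx = 31, Σy = 29.4, Σxy = 251, Σx² = 323
Sxx = Σx² − (Σx)²/n = 323 − 240.25 = 82.75
Sxy = Σxy − (Σx)(Σy)/n = 251 − 227.85 = 23.15
b = Sxy/Sxx = 23.15/82.75 = 0.279758
a = ȳ − b·x̄ = 7.35 − 0.279758·7.75 = 5.181873

5.182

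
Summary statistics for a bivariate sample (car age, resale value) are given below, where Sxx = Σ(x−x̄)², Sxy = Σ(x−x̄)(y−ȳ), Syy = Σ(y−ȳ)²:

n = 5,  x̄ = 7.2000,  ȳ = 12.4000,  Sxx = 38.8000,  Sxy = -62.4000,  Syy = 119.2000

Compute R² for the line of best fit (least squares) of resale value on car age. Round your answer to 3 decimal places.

0.842

R² = Sxy²/(Sxx·Syy) = (-62.4)²/(38.8·119.2) = 0.841901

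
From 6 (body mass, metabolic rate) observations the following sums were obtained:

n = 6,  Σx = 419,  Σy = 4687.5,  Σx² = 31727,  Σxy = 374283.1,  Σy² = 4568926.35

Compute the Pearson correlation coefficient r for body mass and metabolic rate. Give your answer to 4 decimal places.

0.9924

Sxx = Σx² − (Σx)²/n = 31727 − 29260.166667 = 2466.833333
Sxy = Σxy − (Σx)(Σy)/n = 374283.1 − 327343.75 = 46939.35
Syy = Σy² − (Σy)²/n = 4568926.35 − 3662109.375 = 906816.975
r = Sxy/√(Sxx·Syy) = 46939.35/√(2236966341.1625) = 46939.35/47296.578535 = 0.992447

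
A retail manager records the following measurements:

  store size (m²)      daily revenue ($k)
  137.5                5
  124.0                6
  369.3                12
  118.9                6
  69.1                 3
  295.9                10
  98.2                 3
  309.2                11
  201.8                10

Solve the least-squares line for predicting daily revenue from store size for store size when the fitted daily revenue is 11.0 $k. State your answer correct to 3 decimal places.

312.567

n = 9, Σx = 1723.9, Σy = 66, Σxy = 15456.6, Σx² = 423104.69
Sxx = Σx² − (Σx)²/n = 423104.69 − 330203.467778 = 92901.222222
Sxy = Σxy − (Σx)(Σy)/n = 15456.6 − 12641.933333 = 2814.666667
b = Sxy/Sxx = 2814.666667/92901.222222 = 0.030297
a = ȳ − b·x̄ = 7.333333 − 0.030297·191.544444 = 1.530032
Set a + b·x = 11.0: x = (11.0 − 1.530032) / 0.030297 = 312.566880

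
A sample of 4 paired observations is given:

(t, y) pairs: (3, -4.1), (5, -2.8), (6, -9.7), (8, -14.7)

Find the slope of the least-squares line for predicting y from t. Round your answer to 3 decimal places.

-2.304

n = 4, Σx = 22, Σy = -31.3, Σxy = -202.1, Σx² = 134
Sxx = Σx² − (Σx)²/n = 134 − 121 = 13
Sxy = Σxy − (Σx)(Σy)/n = -202.1 − (-172.15) = -29.95
b = Sxy/Sxx = -29.95/13 = -2.303846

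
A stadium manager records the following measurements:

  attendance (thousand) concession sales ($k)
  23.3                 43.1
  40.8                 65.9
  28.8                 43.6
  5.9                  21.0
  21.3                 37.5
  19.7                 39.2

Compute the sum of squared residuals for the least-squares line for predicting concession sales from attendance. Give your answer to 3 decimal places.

n = 6, Σx = 139.8, Σy = 250.3, Σxy = 6643.52, Σx² = 3913.56, Σy² = 11485.27
Sxx = Σx² − (Σx)²/n = 3913.56 − 3257.34 = 656.22
Sxy = Σxy − (Σx)(Σy)/n = 6643.52 − 5831.99 = 811.53
Syy = Σy² − (Σy)²/n = 11485.27 − 10441.681667 = 1043.588333
b = Sxy/Sxx = 811.53/656.22 = 1.236674
SSE = Syy − b·Sxy = 1043.588333 − 1.236674·811.53 = 39.990545

39.991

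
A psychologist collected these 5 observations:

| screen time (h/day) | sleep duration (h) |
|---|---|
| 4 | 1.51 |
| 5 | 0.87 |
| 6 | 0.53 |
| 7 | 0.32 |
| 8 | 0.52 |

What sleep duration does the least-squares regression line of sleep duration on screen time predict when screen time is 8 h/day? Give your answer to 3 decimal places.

n = 5, Σx = 30, Σy = 3.75, Σxy = 19.97, Σx² = 190
Sxx = Σx² − (Σx)²/n = 190 − 180 = 10
Sxy = Σxy − (Σx)(Σy)/n = 19.97 − 22.5 = -2.53
b = Sxy/Sxx = -2.53/10 = -0.253
a = ȳ − b·x̄ = 0.75 − (-0.253)·6 = 2.268
ŷ(8) = a + b·8 = 2.268 + (-0.253)·8 = 0.244

0.244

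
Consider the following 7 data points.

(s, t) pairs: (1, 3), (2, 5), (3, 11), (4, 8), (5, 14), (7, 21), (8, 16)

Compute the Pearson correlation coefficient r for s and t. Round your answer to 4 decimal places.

n = 7, Σx = 30, Σy = 78, Σxy = 423, Σx² = 168, Σy² = 1112
Sxx = Σx² − (Σx)²/n = 168 − 128.571429 = 39.428571
Sxy = Σxy − (Σx)(Σy)/n = 423 − 334.285714 = 88.714286
Syy = Σy² − (Σy)²/n = 1112 − 869.142857 = 242.857143
r = Sxy/√(Sxx·Syy) = 88.714286/√(9575.510204) = 88.714286/97.854536 = 0.906593

0.9066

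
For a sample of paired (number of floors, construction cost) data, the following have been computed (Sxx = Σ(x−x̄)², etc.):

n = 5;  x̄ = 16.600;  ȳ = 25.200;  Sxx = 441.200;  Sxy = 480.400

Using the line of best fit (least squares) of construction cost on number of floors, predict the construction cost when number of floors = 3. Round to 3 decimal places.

10.392

b = Sxy/Sxx = 480.4/441.2 = 1.088849
a = ȳ − b·x̄ = 25.2 − 1.088849·16.6 = 7.125113
ŷ(3) = a + b·3 = 7.125113 + 1.088849·3 = 10.391659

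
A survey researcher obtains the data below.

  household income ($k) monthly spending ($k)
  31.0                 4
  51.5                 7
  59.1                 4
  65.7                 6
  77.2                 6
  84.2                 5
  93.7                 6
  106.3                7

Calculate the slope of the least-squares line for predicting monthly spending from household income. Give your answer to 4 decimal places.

0.0259

n = 8, Σx = 568.7, Σy = 45, Σxy = 3305.6, Σx² = 44551.41
Sxx = Σx² − (Σx)²/n = 44551.41 − 40427.46125 = 4123.94875
Sxy = Σxy − (Σx)(Σy)/n = 3305.6 − 3198.9375 = 106.6625
b = Sxy/Sxx = 106.6625/4123.94875 = 0.025864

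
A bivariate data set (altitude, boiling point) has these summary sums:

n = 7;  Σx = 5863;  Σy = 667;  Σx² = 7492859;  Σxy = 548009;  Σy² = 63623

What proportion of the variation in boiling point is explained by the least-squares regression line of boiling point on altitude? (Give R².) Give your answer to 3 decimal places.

Sxx = Σx² − (Σx)²/n = 7492859 − 4910681.285714 = 2582177.714286
Sxy = Σxy − (Σx)(Σy)/n = 548009 − 558660.142857 = -10651.142857
Syy = Σy² − (Σy)²/n = 63623 − 63555.571429 = 67.428571
R² = Sxy²/(Sxx·Syy) = (-10651.142857)²/(2582177.714286·67.428571) = 0.651572

0.652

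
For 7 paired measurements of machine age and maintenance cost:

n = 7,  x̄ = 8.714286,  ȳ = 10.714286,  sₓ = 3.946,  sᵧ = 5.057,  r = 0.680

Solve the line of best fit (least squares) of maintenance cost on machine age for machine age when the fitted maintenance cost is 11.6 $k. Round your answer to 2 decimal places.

b = r · sᵧ/sₓ = 0.68 · 5.057/3.946 = 0.871455
a = ȳ − b·x̄ = 10.714286 − 0.871455·8.714286 = 3.120181
Set a + b·x = 11.6: x = (11.6 − 3.120181) / 0.871455 = 9.730649

9.73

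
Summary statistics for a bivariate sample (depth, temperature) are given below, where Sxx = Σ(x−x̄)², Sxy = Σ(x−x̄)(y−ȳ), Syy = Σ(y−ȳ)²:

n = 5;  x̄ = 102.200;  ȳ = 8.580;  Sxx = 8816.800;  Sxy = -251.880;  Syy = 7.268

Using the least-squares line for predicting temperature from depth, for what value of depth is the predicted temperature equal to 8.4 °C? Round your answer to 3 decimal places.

b = Sxy/Sxx = -251.88/8816.8 = -0.028568
a = ȳ − b·x̄ = 8.58 − (-0.028568)·102.2 = 11.499669
Set a + b·x = 8.4: x = (8.4 − 11.499669) / (-0.028568) = 108.500715

108.501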